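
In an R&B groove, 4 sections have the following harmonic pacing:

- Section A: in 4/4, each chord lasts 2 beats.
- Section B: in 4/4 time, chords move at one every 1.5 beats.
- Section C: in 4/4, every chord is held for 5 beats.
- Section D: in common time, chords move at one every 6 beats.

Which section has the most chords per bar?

A: 4/2 = 2 chords/bar.
B: 4/1.5 = 8/3 chords/bar.
C: 4/5 = 0.8 chords/bar.
D: 4/6 = 2/3 chords/bar.
Fastest is B at 8/3 chords/bar.

Section B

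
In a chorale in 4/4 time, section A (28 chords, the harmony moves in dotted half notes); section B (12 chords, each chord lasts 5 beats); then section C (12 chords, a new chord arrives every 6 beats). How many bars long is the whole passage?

54 bars

A: 28 × 3 = 84 beats = 21 bars.
B: 12 × 5 = 60 beats = 15 bars.
C: 12 × 6 = 72 beats = 18 bars.
Total: 21 + 15 + 18 = 54 bars.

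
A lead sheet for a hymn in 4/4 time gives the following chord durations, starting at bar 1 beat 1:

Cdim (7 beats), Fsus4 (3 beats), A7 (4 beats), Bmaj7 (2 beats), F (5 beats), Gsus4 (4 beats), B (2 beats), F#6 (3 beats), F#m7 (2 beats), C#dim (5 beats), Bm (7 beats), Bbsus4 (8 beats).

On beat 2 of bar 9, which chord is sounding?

Beat 2 of bar 9 is beat (9−1)×4 + 2 = 34 overall.
Running totals: Cdim ends at 7, Fsus4 ends at 10, A7 ends at 14, Bmaj7 ends at 16, F ends at 21, Gsus4 ends at 25, B ends at 27, F#6 ends at 30, F#m7 ends at 32, C#dim ends at 37.
Beat 34 falls within C#dim.

C#dim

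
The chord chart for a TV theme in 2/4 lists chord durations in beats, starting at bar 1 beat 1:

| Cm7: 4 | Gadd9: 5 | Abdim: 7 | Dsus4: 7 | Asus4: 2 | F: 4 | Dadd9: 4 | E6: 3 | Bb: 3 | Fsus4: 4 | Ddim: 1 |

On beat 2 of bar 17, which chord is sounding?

Beat 2 of bar 17 is beat (17−1)×2 + 2 = 34 overall.
Running totals: Cm7 ends at 4, Gadd9 ends at 9, Abdim ends at 16, Dsus4 ends at 23, Asus4 ends at 25, F ends at 29, Dadd9 ends at 33, E6 ends at 36.
Beat 34 falls within E6.

E6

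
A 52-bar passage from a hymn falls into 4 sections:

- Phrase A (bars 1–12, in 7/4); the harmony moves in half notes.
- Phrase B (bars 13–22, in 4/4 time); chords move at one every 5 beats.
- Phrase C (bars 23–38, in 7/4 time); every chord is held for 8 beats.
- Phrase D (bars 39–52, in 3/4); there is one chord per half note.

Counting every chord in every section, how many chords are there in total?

85 chords

A has 84 beats and chords last 2 each, so 42 chords.
B has 40 beats and chords last 5 each, so 8 chords.
C has 112 beats and chords last 8 each, so 14 chords.
D has 42 beats and chords last 2 each, so 21 chords.
Total: 42 + 8 + 14 + 21 = 85.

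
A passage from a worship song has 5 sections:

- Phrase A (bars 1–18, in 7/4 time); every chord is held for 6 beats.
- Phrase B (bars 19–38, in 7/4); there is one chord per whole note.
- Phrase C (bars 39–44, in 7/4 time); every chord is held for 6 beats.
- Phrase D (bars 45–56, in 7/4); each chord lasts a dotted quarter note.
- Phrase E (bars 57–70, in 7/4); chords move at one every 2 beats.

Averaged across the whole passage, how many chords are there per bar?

2.4 chords per bar

A: 18 bars of 7 beats is 126 beats; at 6 beats each that's 21 chords.
B: 20 bars of 7 beats is 140 beats; at 4 beats each that's 35 chords.
C: 6 bars of 7 beats is 42 beats; at 6 beats each that's 7 chords.
D: 12 bars of 7 beats is 84 beats; at 1.5 beats each that's 56 chords.
E: 14 bars of 7 beats is 98 beats; at 2 beats each that's 49 chords.
Overall: 168 chords over 70 bars → 168/70 = 2.4 chords per bar.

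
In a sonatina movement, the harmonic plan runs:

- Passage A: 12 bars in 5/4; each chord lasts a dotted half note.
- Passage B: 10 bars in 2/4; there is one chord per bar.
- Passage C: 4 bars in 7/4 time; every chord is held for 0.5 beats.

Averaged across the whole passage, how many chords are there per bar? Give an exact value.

43/13 chords per bar

A: 12 bars of 5 beats is 60 beats; at 3 beats each that's 20 chords.
B: 10 bars of 2 beats is 20 beats; at 2 beats each that's 10 chords.
C: 4 bars of 7 beats is 28 beats; at 0.5 beats each that's 56 chords.
Overall: 86 chords over 26 bars → 86/26 = 43/13 chords per bar.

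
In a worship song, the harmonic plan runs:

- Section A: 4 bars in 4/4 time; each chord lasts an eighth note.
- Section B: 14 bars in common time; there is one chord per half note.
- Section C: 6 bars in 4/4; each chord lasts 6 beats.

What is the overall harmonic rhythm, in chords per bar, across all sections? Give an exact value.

A: 4 × 4 = 16 beats ÷ 0.5 = 32 chords.
B: 14 × 4 = 56 beats ÷ 2 = 28 chords.
C: 6 × 4 = 24 beats ÷ 6 = 4 chords.
Overall: 64 chords over 24 bars → 64/24 = 8/3 chords per bar.

8/3 chords per bar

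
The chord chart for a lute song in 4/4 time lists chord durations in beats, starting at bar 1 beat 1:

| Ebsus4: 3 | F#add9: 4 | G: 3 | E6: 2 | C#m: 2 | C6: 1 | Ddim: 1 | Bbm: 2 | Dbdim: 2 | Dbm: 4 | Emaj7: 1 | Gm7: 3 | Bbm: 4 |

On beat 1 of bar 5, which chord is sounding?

Beat 1 of bar 5 is beat (5−1)×4 + 1 = 17 overall.
Running totals: Ebsus4 ends at 3, F#add9 ends at 7, G ends at 10, E6 ends at 12, C#m ends at 14, C6 ends at 15, Ddim ends at 16, Bbm ends at 18.
Beat 17 falls within Bbm.

Bbm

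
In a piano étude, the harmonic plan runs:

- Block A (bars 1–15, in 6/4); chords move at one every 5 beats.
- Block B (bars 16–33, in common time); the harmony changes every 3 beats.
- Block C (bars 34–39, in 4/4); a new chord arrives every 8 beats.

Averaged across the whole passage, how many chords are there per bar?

A: 15 × 6 = 90 beats ÷ 5 = 18 chords.
B: 18 × 4 = 72 beats ÷ 3 = 24 chords.
C: 6 × 4 = 24 beats ÷ 8 = 3 chords.
Overall: 45 chords over 39 bars → 45/39 = 15/13 chords per bar.

15/13 chords per bar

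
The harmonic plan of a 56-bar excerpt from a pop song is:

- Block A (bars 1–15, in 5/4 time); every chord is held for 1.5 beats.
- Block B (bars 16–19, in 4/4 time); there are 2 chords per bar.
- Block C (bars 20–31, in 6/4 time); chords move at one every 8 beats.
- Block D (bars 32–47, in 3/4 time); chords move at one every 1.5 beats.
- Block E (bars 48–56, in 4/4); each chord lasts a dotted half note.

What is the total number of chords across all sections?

A: 15·5 = 75 beats, 75/1.5 = 50 chords.
B: 4·4 = 16 beats, 16/2 = 8 chords.
C: 12·6 = 72 beats, 72/8 = 9 chords.
D: 16·3 = 48 beats, 48/1.5 = 32 chords.
E: 9·4 = 36 beats, 36/3 = 12 chords.
Total: 50 + 8 + 9 + 32 + 12 = 111.

111 chords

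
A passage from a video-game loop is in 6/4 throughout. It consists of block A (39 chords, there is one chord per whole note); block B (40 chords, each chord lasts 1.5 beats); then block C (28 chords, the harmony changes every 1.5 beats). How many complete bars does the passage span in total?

A: 39 × 4 = 156 beats = 26 bars.
B: 40 × 1.5 = 60 beats = 10 bars.
C: 28 × 1.5 = 42 beats = 7 bars.
Total: 26 + 10 + 7 = 43 bars.

43 bars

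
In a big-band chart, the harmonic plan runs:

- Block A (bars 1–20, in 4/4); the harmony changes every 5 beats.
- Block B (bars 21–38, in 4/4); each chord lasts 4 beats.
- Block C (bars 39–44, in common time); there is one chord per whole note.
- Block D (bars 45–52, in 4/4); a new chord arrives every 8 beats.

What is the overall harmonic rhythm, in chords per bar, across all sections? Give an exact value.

A: 20 × 4 = 80 beats ÷ 5 = 16 chords.
B: 18 × 4 = 72 beats ÷ 4 = 18 chords.
C: 6 × 4 = 24 beats ÷ 4 = 6 chords.
D: 8 × 4 = 32 beats ÷ 8 = 4 chords.
Overall: 44 chords over 52 bars → 44/52 = 11/13 chords per bar.

11/13 chords per bar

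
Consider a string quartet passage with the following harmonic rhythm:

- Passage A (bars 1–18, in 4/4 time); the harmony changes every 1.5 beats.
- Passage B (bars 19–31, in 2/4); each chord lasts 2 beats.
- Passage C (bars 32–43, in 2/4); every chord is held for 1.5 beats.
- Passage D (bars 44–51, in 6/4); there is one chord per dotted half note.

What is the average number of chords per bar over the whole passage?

A: 18 bars of 4 beats is 72 beats; at 1.5 beats each that's 48 chords.
B: 13 bars of 2 beats is 26 beats; at 2 beats each that's 13 chords.
C: 12 bars of 2 beats is 24 beats; at 1.5 beats each that's 16 chords.
D: 8 bars of 6 beats is 48 beats; at 3 beats each that's 16 chords.
Overall: 93 chords over 51 bars → 93/51 = 31/17 chords per bar.

31/17 chords per bar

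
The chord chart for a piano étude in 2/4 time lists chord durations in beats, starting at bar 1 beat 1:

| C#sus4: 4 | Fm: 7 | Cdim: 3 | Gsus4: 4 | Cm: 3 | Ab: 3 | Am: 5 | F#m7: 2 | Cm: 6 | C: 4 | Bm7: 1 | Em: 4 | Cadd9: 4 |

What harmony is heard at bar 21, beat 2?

Beat 2 of bar 21 is beat (21−1)×2 + 2 = 42 overall.
Running totals: C#sus4 ends at 4, Fm ends at 11, Cdim ends at 14, Gsus4 ends at 18, Cm ends at 21, Ab ends at 24, Am ends at 29, F#m7 ends at 31, Cm ends at 37, C ends at 41, Bm7 ends at 42.
Beat 42 falls within Bm7.

Bm7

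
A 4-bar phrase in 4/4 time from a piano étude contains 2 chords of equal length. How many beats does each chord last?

8 beats

4 bars × 4 beats/bar = 16 beats total.
16 beats ÷ 2 chords = 8 beats per chord.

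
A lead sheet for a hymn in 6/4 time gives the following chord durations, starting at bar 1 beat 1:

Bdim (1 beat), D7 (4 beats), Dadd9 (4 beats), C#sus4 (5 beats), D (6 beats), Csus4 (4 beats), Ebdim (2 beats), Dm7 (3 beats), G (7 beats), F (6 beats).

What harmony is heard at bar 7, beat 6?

F

Beat 6 of bar 7 is beat (7−1)×6 + 6 = 42 overall.
Running totals: Bdim ends at 1, D7 ends at 5, Dadd9 ends at 9, C#sus4 ends at 14, D ends at 20, Csus4 ends at 24, Ebdim ends at 26, Dm7 ends at 29, G ends at 36, F ends at 42.
Beat 42 falls within F.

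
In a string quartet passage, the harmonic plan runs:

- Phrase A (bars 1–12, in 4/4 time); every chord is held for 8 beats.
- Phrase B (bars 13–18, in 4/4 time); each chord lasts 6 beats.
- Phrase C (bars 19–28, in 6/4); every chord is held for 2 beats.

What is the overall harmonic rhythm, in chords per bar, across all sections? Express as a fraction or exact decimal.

A: 12 × 4 = 48 beats ÷ 8 = 6 chords.
B: 6 × 4 = 24 beats ÷ 6 = 4 chords.
C: 10 × 6 = 60 beats ÷ 2 = 30 chords.
Overall: 40 chords over 28 bars → 40/28 = 10/7 chords per bar.

10/7 chords per bar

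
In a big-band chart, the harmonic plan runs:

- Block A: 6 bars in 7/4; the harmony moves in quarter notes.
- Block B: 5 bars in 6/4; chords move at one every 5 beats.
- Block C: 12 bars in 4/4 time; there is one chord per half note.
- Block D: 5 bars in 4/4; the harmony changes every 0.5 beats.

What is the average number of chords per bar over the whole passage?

4 chords per bar

A: 6 × 7 = 42 beats ÷ 1 = 42 chords.
B: 5 × 6 = 30 beats ÷ 5 = 6 chords.
C: 12 × 4 = 48 beats ÷ 2 = 24 chords.
D: 5 × 4 = 20 beats ÷ 0.5 = 40 chords.
Overall: 112 chords over 28 bars → 112/28 = 4 chords per bar.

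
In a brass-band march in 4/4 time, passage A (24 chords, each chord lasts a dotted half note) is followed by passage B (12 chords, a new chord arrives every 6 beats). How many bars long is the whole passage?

36 bars

A: 24 × 3 = 72 beats = 18 bars.
B: 12 × 6 = 72 beats = 18 bars.
Total: 18 + 18 = 36 bars.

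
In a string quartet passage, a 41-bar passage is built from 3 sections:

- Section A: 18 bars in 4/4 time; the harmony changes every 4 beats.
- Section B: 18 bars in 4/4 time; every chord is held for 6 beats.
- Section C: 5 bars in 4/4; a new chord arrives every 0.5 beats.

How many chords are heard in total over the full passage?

A: 18 bars × 4 beats = 72 beats; 4 beats/chord → 18 chords.
B: 18 bars × 4 beats = 72 beats; 6 beats/chord → 12 chords.
C: 5 bars × 4 beats = 20 beats; 0.5 beats/chord → 40 chords.
Total: 18 + 12 + 40 = 70.

70 chords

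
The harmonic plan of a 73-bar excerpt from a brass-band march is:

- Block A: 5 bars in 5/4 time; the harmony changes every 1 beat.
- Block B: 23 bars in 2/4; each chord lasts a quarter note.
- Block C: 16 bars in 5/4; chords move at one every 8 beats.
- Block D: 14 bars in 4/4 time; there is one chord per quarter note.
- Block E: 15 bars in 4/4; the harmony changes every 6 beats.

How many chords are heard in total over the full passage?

147 chords

A: 5 bars × 5 beats = 25 beats; 1 beat/chord → 25 chords.
B: 23 bars × 2 beats = 46 beats; 1 beat/chord → 46 chords.
C: 16 bars × 5 beats = 80 beats; 8 beats/chord → 10 chords.
D: 14 bars × 4 beats = 56 beats; 1 beat/chord → 56 chords.
E: 15 bars × 4 beats = 60 beats; 6 beats/chord → 10 chords.
Total: 25 + 46 + 10 + 56 + 10 = 147.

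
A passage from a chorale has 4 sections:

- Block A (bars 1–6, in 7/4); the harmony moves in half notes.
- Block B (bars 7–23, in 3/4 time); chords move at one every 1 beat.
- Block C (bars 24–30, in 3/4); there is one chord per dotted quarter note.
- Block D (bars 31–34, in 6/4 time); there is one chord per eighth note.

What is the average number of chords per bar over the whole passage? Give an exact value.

A: 6 × 7 = 42 beats ÷ 2 = 21 chords.
B: 17 × 3 = 51 beats ÷ 1 = 51 chords.
C: 7 × 3 = 21 beats ÷ 1.5 = 14 chords.
D: 4 × 6 = 24 beats ÷ 0.5 = 48 chords.
Overall: 134 chords over 34 bars → 134/34 = 67/17 chords per bar.

67/17 chords per bar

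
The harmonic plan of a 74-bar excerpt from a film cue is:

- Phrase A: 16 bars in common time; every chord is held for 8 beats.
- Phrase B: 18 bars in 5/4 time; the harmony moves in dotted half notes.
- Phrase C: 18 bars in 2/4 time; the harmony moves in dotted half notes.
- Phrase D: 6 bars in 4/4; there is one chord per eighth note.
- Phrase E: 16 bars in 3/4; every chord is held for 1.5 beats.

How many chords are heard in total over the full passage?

130 chords

A: 16·4 = 64 beats, 64/8 = 8 chords.
B: 18·5 = 90 beats, 90/3 = 30 chords.
C: 18·2 = 36 beats, 36/3 = 12 chords.
D: 6·4 = 24 beats, 24/0.5 = 48 chords.
E: 16·3 = 48 beats, 48/1.5 = 32 chords.
Total: 8 + 30 + 12 + 48 + 32 = 130.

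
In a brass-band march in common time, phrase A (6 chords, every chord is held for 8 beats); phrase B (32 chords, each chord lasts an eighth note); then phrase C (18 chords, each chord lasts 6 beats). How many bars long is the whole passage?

43 bars

A: 6 × 8 = 48 beats = 12 bars.
B: 32 × 0.5 = 16 beats = 4 bars.
C: 18 × 6 = 108 beats = 27 bars.
Total: 12 + 4 + 27 = 43 bars.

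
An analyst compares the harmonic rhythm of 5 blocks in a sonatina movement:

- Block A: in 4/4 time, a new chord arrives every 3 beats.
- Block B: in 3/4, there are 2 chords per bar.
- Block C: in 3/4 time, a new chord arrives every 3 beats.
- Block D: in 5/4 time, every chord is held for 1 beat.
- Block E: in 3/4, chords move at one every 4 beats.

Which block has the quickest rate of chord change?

Block D

A: 4 beats/bar ÷ 3 beats/chord = 4/3 chords/bar.
B: 3 beats/bar ÷ 1.5 beats/chord = 2 chords/bar.
C: 3 beats/bar ÷ 3 beats/chord = 1 chord/bar.
D: 5 beats/bar ÷ 1 beat/chord = 5 chords/bar.
E: 3 beats/bar ÷ 4 beats/chord = 0.75 chords/bar.
Fastest is D at 5 chords/bar.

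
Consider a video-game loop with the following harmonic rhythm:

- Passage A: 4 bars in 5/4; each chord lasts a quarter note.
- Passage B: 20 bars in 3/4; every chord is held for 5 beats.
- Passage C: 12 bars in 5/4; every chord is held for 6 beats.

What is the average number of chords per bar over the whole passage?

A: 4 × 5 = 20 beats ÷ 1 = 20 chords.
B: 20 × 3 = 60 beats ÷ 5 = 12 chords.
C: 12 × 5 = 60 beats ÷ 6 = 10 chords.
Overall: 42 chords over 36 bars → 42/36 = 7/6 chords per bar.

7/6 chords per bar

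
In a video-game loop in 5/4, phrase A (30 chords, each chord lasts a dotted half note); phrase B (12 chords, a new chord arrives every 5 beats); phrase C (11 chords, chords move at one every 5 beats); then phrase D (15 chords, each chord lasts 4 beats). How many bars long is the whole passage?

53 bars

A: 30 × 3 = 90 beats = 18 bars.
B: 12 × 5 = 60 beats = 12 bars.
C: 11 × 5 = 55 beats = 11 bars.
D: 15 × 4 = 60 beats = 12 bars.
Total: 18 + 12 + 11 + 12 = 53 bars.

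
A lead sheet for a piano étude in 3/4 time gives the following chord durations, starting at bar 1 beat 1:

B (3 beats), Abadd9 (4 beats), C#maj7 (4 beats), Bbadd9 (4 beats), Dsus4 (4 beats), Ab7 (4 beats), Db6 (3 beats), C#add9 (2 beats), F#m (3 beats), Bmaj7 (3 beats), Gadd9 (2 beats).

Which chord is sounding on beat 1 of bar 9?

Beat 1 of bar 9 is beat (9−1)×3 + 1 = 25 overall.
Running totals: B ends at 3, Abadd9 ends at 7, C#maj7 ends at 11, Bbadd9 ends at 15, Dsus4 ends at 19, Ab7 ends at 23, Db6 ends at 26.
Beat 25 falls within Db6.

Db6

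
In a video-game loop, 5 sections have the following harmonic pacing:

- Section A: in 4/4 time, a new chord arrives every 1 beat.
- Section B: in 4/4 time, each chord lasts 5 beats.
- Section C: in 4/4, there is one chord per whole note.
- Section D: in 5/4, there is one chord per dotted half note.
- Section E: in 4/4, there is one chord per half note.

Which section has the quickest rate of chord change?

Section A

A: 4 beats/bar ÷ 1 beat/chord = 4 chords/bar.
B: 4 beats/bar ÷ 5 beats/chord = 0.8 chords/bar.
C: 4 beats/bar ÷ 4 beats/chord = 1 chord/bar.
D: 5 beats/bar ÷ 3 beats/chord = 5/3 chords/bar.
E: 4 beats/bar ÷ 2 beats/chord = 2 chords/bar.
Fastest is A at 4 chords/bar.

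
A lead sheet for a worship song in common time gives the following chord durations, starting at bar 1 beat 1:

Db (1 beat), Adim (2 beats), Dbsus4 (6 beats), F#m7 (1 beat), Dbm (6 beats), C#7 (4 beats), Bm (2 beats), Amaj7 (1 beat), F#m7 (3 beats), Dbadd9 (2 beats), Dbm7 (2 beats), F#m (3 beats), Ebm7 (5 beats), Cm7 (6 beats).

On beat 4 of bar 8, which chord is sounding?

F#m

Beat 4 of bar 8 is beat (8−1)×4 + 4 = 32 overall.
Running totals: Db ends at 1, Adim ends at 3, Dbsus4 ends at 9, F#m7 ends at 10, Dbm ends at 16, C#7 ends at 20, Bm ends at 22, Amaj7 ends at 23, F#m7 ends at 26, Dbadd9 ends at 28, Dbm7 ends at 30, F#m ends at 33.
Beat 32 falls within F#m.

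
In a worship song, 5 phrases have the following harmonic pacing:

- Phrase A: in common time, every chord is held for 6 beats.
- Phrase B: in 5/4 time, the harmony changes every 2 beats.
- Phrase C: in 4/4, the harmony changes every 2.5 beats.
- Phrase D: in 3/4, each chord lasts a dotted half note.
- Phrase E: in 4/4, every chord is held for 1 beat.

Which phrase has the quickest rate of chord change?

A: 4/6 = 2/3 chords/bar.
B: 5/2 = 2.5 chords/bar.
C: 4/2.5 = 1.6 chords/bar.
D: 3/3 = 1 chord/bar.
E: 4/1 = 4 chords/bar.
Fastest is E at 4 chords/bar.

Phrase E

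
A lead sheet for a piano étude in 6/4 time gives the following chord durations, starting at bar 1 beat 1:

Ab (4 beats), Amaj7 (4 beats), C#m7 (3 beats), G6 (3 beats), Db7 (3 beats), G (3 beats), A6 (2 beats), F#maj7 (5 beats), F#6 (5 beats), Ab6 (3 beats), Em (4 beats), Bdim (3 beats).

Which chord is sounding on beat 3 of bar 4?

Beat 3 of bar 4 is beat (4−1)×6 + 3 = 21 overall.
Running totals: Ab ends at 4, Amaj7 ends at 8, C#m7 ends at 11, G6 ends at 14, Db7 ends at 17, G ends at 20, A6 ends at 22.
Beat 21 falls within A6.

A6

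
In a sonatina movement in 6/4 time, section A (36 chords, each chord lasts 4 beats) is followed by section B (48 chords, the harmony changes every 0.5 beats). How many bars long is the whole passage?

A: 36 × 4 = 144 beats = 24 bars.
B: 48 × 0.5 = 24 beats = 4 bars.
Total: 24 + 4 = 28 bars.

28 bars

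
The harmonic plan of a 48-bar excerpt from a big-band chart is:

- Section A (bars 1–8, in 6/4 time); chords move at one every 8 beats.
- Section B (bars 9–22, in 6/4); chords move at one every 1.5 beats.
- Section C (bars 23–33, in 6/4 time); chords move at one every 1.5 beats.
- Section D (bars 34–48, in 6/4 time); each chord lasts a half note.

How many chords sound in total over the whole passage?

151 chords

A: 8·6 = 48 beats, 48/8 = 6 chords.
B: 14·6 = 84 beats, 84/1.5 = 56 chords.
C: 11·6 = 66 beats, 66/1.5 = 44 chords.
D: 15·6 = 90 beats, 90/2 = 45 chords.
Total: 6 + 56 + 44 + 45 = 151.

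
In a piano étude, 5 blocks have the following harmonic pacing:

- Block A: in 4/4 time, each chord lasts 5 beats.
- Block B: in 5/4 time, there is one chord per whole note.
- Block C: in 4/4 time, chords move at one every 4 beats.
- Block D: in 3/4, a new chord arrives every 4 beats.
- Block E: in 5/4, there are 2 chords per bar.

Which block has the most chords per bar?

Block E

A: 4/5 = 0.8 chords/bar.
B: 5/4 = 1.25 chords/bar.
C: 4/4 = 1 chord/bar.
D: 3/4 = 0.75 chords/bar.
E: 5/2.5 = 2 chords/bar.
Fastest is E at 2 chords/bar.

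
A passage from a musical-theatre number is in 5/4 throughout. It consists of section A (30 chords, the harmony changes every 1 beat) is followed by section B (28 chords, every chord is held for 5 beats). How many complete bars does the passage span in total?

34 bars

A: 30 × 1 = 30 beats = 6 bars.
B: 28 × 5 = 140 beats = 28 bars.
Total: 6 + 28 = 34 bars.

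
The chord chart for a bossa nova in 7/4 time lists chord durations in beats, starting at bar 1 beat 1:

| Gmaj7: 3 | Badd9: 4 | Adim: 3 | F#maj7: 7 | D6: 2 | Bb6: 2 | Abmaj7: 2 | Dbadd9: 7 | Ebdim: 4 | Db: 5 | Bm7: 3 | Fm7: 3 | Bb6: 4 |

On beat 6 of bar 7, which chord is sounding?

Bb6

Beat 6 of bar 7 is beat (7−1)×7 + 6 = 48 overall.
Running totals: Gmaj7 ends at 3, Badd9 ends at 7, Adim ends at 10, F#maj7 ends at 17, D6 ends at 19, Bb6 ends at 21, Abmaj7 ends at 23, Dbadd9 ends at 30, Ebdim ends at 34, Db ends at 39, Bm7 ends at 42, Fm7 ends at 45, Bb6 ends at 49.
Beat 48 falls within Bb6.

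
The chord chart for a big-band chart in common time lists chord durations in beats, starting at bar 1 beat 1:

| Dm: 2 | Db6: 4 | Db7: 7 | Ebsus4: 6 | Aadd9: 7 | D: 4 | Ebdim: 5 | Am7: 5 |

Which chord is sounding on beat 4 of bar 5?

Aadd9

Beat 4 of bar 5 is beat (5−1)×4 + 4 = 20 overall.
Running totals: Dm ends at 2, Db6 ends at 6, Db7 ends at 13, Ebsus4 ends at 19, Aadd9 ends at 26.
Beat 20 falls within Aadd9.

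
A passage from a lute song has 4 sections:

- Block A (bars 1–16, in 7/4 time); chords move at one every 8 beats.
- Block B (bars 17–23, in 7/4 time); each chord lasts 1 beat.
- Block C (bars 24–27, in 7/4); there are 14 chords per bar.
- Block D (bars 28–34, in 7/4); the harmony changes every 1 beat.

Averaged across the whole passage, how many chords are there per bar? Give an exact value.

A: 16 × 7 = 112 beats ÷ 8 = 14 chords.
B: 7 × 7 = 49 beats ÷ 1 = 49 chords.
C: 4 × 7 = 28 beats ÷ 0.5 = 56 chords.
D: 7 × 7 = 49 beats ÷ 1 = 49 chords.
Overall: 168 chords over 34 bars → 168/34 = 84/17 chords per bar.

84/17 chords per bar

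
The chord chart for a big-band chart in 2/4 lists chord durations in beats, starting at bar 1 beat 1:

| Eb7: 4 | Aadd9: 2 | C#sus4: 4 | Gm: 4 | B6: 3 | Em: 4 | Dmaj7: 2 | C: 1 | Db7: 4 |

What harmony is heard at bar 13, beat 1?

Beat 1 of bar 13 is beat (13−1)×2 + 1 = 25 overall.
Running totals: Eb7 ends at 4, Aadd9 ends at 6, C#sus4 ends at 10, Gm ends at 14, B6 ends at 17, Em ends at 21, Dmaj7 ends at 23, C ends at 24, Db7 ends at 28.
Beat 25 falls within Db7.

Db7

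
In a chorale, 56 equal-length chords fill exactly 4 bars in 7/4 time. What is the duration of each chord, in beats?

4 bars × 7 beats/bar = 28 beats total.
28 beats ÷ 56 chords = 0.5 beats per chord.
(That is an eighth note.)

0.5 beats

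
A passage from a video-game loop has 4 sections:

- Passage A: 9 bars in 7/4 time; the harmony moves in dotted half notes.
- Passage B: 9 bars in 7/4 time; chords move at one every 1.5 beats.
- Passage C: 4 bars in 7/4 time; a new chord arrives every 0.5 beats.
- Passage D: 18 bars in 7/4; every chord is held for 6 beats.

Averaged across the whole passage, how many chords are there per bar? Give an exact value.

3.5 chords per bar

A: 9 bars of 7 beats is 63 beats; at 3 beats each that's 21 chords.
B: 9 bars of 7 beats is 63 beats; at 1.5 beats each that's 42 chords.
C: 4 bars of 7 beats is 28 beats; at 0.5 beats each that's 56 chords.
D: 18 bars of 7 beats is 126 beats; at 6 beats each that's 21 chords.
Overall: 140 chords over 40 bars → 140/40 = 3.5 chords per bar.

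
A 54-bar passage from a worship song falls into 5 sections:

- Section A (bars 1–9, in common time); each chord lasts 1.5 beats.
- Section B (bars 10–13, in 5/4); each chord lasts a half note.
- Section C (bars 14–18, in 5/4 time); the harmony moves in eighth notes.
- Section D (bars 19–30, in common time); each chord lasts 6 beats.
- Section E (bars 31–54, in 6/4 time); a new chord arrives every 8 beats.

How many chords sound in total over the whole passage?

A has 36 beats and chords last 1.5 each, so 24 chords.
B has 20 beats and chords last 2 each, so 10 chords.
C has 25 beats and chords last 0.5 each, so 50 chords.
D has 48 beats and chords last 6 each, so 8 chords.
E has 144 beats and chords last 8 each, so 18 chords.
Total: 24 + 10 + 50 + 8 + 18 = 110.

110 chords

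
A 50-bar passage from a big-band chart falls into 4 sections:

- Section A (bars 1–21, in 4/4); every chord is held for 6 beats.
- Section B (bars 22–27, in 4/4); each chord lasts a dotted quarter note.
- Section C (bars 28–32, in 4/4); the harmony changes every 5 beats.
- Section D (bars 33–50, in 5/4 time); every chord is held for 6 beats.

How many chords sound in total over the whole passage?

49 chords

A: 21·4 = 84 beats, 84/6 = 14 chords.
B: 6·4 = 24 beats, 24/1.5 = 16 chords.
C: 5·4 = 20 beats, 20/5 = 4 chords.
D: 18·5 = 90 beats, 90/6 = 15 chords.
Total: 14 + 16 + 4 + 15 = 49.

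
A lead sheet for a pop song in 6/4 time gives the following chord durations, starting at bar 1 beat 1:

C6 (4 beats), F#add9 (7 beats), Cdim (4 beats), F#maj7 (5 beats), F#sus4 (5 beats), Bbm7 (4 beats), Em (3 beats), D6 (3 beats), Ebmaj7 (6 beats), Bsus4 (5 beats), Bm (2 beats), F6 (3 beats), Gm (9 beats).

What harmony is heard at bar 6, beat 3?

Beat 3 of bar 6 is beat (6−1)×6 + 3 = 33 overall.
Running totals: C6 ends at 4, F#add9 ends at 11, Cdim ends at 15, F#maj7 ends at 20, F#sus4 ends at 25, Bbm7 ends at 29, Em ends at 32, D6 ends at 35.
Beat 33 falls within D6.

D6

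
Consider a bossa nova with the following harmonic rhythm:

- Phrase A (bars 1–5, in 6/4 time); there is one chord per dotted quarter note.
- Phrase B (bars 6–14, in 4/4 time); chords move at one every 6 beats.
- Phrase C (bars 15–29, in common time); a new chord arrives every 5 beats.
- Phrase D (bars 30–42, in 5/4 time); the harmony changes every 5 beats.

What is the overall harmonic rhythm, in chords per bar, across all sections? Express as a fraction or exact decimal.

A: 5 bars of 6 beats is 30 beats; at 1.5 beats each that's 20 chords.
B: 9 bars of 4 beats is 36 beats; at 6 beats each that's 6 chords.
C: 15 bars of 4 beats is 60 beats; at 5 beats each that's 12 chords.
D: 13 bars of 5 beats is 65 beats; at 5 beats each that's 13 chords.
Overall: 51 chords over 42 bars → 51/42 = 17/14 chords per bar.

17/14 chords per bar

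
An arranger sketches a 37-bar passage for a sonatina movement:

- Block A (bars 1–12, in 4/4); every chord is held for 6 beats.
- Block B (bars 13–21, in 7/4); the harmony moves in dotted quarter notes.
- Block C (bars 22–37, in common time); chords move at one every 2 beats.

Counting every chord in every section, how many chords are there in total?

82 chords

A: 12 bars × 4 beats = 48 beats; 6 beats/chord → 8 chords.
B: 9 bars × 7 beats = 63 beats; 1.5 beats/chord → 42 chords.
C: 16 bars × 4 beats = 64 beats; 2 beats/chord → 32 chords.
Total: 8 + 42 + 32 = 82.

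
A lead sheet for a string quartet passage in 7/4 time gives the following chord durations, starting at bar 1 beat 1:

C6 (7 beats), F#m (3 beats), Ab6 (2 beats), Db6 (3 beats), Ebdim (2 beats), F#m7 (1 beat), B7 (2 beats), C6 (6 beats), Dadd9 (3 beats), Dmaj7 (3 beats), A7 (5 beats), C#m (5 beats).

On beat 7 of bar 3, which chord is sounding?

Beat 7 of bar 3 is beat (3−1)×7 + 7 = 21 overall.
Running totals: C6 ends at 7, F#m ends at 10, Ab6 ends at 12, Db6 ends at 15, Ebdim ends at 17, F#m7 ends at 18, B7 ends at 20, C6 ends at 26.
Beat 21 falls within C6.

C6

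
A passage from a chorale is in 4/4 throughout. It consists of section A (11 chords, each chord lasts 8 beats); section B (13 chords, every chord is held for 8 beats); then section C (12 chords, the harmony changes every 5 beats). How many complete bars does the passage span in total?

63 bars

A: 11 × 8 = 88 beats = 22 bars.
B: 13 × 8 = 104 beats = 26 bars.
C: 12 × 5 = 60 beats = 15 bars.
Total: 22 + 26 + 15 = 63 bars.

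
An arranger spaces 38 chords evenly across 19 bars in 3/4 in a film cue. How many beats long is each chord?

1.5 beats

19 bars × 3 beats/bar = 57 beats total.
57 beats ÷ 38 chords = 1.5 beats per chord.
(That is a dotted quarter note.)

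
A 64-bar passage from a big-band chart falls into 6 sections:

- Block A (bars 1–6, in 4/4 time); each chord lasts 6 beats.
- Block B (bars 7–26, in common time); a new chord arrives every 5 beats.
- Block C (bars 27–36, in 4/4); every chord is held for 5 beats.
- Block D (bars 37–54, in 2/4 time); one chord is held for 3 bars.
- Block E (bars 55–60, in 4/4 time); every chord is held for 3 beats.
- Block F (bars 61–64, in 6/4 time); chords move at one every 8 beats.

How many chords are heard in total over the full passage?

A: 6·4 = 24 beats, 24/6 = 4 chords.
B: 20·4 = 80 beats, 80/5 = 16 chords.
C: 10·4 = 40 beats, 40/5 = 8 chords.
D: 18·2 = 36 beats, 36/6 = 6 chords.
E: 6·4 = 24 beats, 24/3 = 8 chords.
F: 4·6 = 24 beats, 24/8 = 3 chords.
Total: 4 + 16 + 8 + 6 + 8 + 3 = 45.

45 chords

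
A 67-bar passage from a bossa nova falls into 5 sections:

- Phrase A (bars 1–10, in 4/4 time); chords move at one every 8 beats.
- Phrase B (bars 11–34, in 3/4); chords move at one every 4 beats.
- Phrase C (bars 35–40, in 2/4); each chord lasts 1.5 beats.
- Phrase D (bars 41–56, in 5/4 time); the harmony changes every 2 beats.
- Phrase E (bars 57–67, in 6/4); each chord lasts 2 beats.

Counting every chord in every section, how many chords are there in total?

A: 10 bars × 4 beats = 40 beats; 8 beats/chord → 5 chords.
B: 24 bars × 3 beats = 72 beats; 4 beats/chord → 18 chords.
C: 6 bars × 2 beats = 12 beats; 1.5 beats/chord → 8 chords.
D: 16 bars × 5 beats = 80 beats; 2 beats/chord → 40 chords.
E: 11 bars × 6 beats = 66 beats; 2 beats/chord → 33 chords.
Total: 5 + 18 + 8 + 40 + 33 = 104.

104 chords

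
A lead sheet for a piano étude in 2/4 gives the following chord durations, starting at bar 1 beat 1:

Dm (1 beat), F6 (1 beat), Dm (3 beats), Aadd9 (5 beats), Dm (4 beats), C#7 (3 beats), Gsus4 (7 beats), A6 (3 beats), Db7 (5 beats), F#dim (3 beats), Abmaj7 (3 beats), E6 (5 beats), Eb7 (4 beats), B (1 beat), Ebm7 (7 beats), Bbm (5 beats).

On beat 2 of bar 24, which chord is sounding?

Beat 2 of bar 24 is beat (24−1)×2 + 2 = 48 overall.
Running totals: Dm ends at 1, F6 ends at 2, Dm ends at 5, Aadd9 ends at 10, Dm ends at 14, C#7 ends at 17, Gsus4 ends at 24, A6 ends at 27, Db7 ends at 32, F#dim ends at 35, Abmaj7 ends at 38, E6 ends at 43, Eb7 ends at 47, B ends at 48.
Beat 48 falls within B.

B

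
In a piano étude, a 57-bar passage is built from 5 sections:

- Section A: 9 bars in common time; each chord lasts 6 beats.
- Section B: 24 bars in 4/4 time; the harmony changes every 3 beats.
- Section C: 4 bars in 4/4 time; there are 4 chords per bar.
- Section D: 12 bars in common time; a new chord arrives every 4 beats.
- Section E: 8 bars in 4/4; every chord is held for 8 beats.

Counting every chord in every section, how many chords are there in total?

A: 9·4 = 36 beats, 36/6 = 6 chords.
B: 24·4 = 96 beats, 96/3 = 32 chords.
C: 4·4 = 16 beats, 16/1 = 16 chords.
D: 12·4 = 48 beats, 48/4 = 12 chords.
E: 8·4 = 32 beats, 32/8 = 4 chords.
Total: 6 + 32 + 16 + 12 + 4 = 70.

70 chords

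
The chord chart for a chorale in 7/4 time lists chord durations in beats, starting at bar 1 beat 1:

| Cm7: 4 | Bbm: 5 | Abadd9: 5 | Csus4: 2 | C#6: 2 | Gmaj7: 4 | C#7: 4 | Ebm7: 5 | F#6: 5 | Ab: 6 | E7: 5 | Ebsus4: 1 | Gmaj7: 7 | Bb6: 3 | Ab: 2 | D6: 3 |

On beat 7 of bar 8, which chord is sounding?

Bb6

Beat 7 of bar 8 is beat (8−1)×7 + 7 = 56 overall.
Running totals: Cm7 ends at 4, Bbm ends at 9, Abadd9 ends at 14, Csus4 ends at 16, C#6 ends at 18, Gmaj7 ends at 22, C#7 ends at 26, Ebm7 ends at 31, F#6 ends at 36, Ab ends at 42, E7 ends at 47, Ebsus4 ends at 48, Gmaj7 ends at 55, Bb6 ends at 58.
Beat 56 falls within Bb6.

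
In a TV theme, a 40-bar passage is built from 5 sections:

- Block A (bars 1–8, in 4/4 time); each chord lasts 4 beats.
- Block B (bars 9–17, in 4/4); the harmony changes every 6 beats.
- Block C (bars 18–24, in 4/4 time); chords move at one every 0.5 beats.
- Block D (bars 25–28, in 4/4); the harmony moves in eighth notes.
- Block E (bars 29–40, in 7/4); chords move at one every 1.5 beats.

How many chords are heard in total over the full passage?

A: 8·4 = 32 beats, 32/4 = 8 chords.
B: 9·4 = 36 beats, 36/6 = 6 chords.
C: 7·4 = 28 beats, 28/0.5 = 56 chords.
D: 4·4 = 16 beats, 16/0.5 = 32 chords.
E: 12·7 = 84 beats, 84/1.5 = 56 chords.
Total: 8 + 6 + 56 + 32 + 56 = 158.

158 chords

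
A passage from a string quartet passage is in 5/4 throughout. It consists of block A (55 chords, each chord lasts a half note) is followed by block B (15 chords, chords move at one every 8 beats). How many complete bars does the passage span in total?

46 bars

A: 55 × 2 = 110 beats = 22 bars.
B: 15 × 8 = 120 beats = 24 bars.
Total: 22 + 24 = 46 bars.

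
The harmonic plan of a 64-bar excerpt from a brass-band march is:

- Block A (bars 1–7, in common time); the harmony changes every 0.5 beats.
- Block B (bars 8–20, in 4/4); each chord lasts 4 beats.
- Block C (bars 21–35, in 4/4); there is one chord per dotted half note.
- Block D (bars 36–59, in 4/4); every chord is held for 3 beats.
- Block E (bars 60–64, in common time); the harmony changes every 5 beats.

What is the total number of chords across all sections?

125 chords

A: 7 bars × 4 beats = 28 beats; 0.5 beats/chord → 56 chords.
B: 13 bars × 4 beats = 52 beats; 4 beats/chord → 13 chords.
C: 15 bars × 4 beats = 60 beats; 3 beats/chord → 20 chords.
D: 24 bars × 4 beats = 96 beats; 3 beats/chord → 32 chords.
E: 5 bars × 4 beats = 20 beats; 5 beats/chord → 4 chords.
Total: 56 + 13 + 20 + 32 + 4 = 125.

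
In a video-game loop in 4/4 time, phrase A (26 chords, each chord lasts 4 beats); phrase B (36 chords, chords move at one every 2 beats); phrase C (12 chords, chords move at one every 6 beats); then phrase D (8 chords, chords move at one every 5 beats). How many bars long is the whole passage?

72 bars

A: 26 × 4 = 104 beats = 26 bars.
B: 36 × 2 = 72 beats = 18 bars.
C: 12 × 6 = 72 beats = 18 bars.
D: 8 × 5 = 40 beats = 10 bars.
Total: 26 + 18 + 18 + 10 = 72 bars.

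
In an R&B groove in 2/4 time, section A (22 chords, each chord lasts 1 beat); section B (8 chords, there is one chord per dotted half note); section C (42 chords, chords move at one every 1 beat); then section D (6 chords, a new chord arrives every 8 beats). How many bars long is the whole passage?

A: 22 × 1 = 22 beats = 11 bars.
B: 8 × 3 = 24 beats = 12 bars.
C: 42 × 1 = 42 beats = 21 bars.
D: 6 × 8 = 48 beats = 24 bars.
Total: 11 + 12 + 21 + 24 = 68 bars.

68 bars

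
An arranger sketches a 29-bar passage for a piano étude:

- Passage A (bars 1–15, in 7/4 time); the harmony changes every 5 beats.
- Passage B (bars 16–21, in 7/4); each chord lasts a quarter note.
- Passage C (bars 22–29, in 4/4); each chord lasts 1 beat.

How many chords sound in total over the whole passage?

A: 15 bars × 7 beats = 105 beats; 5 beats/chord → 21 chords.
B: 6 bars × 7 beats = 42 beats; 1 beat/chord → 42 chords.
C: 8 bars × 4 beats = 32 beats; 1 beat/chord → 32 chords.
Total: 21 + 42 + 32 = 95.

95 chords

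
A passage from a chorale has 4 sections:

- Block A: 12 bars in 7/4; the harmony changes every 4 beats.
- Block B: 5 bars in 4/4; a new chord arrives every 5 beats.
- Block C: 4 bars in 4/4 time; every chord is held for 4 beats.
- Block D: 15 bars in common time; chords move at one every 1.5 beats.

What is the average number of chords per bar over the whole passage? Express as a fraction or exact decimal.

23/12 chords per bar

A: 12 × 7 = 84 beats ÷ 4 = 21 chords.
B: 5 × 4 = 20 beats ÷ 5 = 4 chords.
C: 4 × 4 = 16 beats ÷ 4 = 4 chords.
D: 15 × 4 = 60 beats ÷ 1.5 = 40 chords.
Overall: 69 chords over 36 bars → 69/36 = 23/12 chords per bar.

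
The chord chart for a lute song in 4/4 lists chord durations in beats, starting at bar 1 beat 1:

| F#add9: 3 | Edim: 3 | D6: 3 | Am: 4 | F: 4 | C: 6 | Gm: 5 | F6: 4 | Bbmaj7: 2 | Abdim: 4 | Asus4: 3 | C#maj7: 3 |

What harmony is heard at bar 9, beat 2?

Beat 2 of bar 9 is beat (9−1)×4 + 2 = 34 overall.
Running totals: F#add9 ends at 3, Edim ends at 6, D6 ends at 9, Am ends at 13, F ends at 17, C ends at 23, Gm ends at 28, F6 ends at 32, Bbmaj7 ends at 34.
Beat 34 falls within Bbmaj7.

Bbmaj7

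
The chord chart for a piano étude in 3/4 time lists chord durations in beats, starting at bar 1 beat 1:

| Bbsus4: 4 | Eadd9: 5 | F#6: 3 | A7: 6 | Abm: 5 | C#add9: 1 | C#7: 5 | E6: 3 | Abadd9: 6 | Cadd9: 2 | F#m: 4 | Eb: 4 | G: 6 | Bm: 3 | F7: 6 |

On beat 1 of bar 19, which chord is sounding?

Bm

Beat 1 of bar 19 is beat (19−1)×3 + 1 = 55 overall.
Running totals: Bbsus4 ends at 4, Eadd9 ends at 9, F#6 ends at 12, A7 ends at 18, Abm ends at 23, C#add9 ends at 24, C#7 ends at 29, E6 ends at 32, Abadd9 ends at 38, Cadd9 ends at 40, F#m ends at 44, Eb ends at 48, G ends at 54, Bm ends at 57.
Beat 55 falls within Bm.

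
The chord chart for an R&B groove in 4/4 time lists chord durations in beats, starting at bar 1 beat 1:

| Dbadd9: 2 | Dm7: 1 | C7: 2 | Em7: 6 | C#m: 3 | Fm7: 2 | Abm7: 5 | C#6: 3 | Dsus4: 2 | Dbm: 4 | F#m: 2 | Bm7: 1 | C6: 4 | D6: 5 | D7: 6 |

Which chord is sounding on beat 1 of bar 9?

Bm7

Beat 1 of bar 9 is beat (9−1)×4 + 1 = 33 overall.
Running totals: Dbadd9 ends at 2, Dm7 ends at 3, C7 ends at 5, Em7 ends at 11, C#m ends at 14, Fm7 ends at 16, Abm7 ends at 21, C#6 ends at 24, Dsus4 ends at 26, Dbm ends at 30, F#m ends at 32, Bm7 ends at 33.
Beat 33 falls within Bm7.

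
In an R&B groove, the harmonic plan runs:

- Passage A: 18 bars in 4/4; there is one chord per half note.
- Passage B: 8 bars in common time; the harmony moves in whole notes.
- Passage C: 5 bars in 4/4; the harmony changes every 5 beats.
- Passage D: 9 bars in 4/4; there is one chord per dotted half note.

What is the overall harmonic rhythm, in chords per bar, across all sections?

1.5 chords per bar

A: 18 × 4 = 72 beats ÷ 2 = 36 chords.
B: 8 × 4 = 32 beats ÷ 4 = 8 chords.
C: 5 × 4 = 20 beats ÷ 5 = 4 chords.
D: 9 × 4 = 36 beats ÷ 3 = 12 chords.
Overall: 60 chords over 40 bars → 60/40 = 1.5 chords per bar.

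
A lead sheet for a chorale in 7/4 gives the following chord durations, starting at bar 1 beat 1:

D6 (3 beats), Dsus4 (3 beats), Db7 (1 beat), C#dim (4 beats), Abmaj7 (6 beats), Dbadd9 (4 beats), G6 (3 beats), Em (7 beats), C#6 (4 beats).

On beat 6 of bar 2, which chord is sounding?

Abmaj7

Beat 6 of bar 2 is beat (2−1)×7 + 6 = 13 overall.
Running totals: D6 ends at 3, Dsus4 ends at 6, Db7 ends at 7, C#dim ends at 11, Abmaj7 ends at 17.
Beat 13 falls within Abmaj7.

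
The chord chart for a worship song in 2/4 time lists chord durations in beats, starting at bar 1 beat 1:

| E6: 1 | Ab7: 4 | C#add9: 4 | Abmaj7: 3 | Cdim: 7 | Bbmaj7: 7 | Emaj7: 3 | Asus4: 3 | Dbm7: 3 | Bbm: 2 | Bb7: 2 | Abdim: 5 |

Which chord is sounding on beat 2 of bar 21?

Abdim

Beat 2 of bar 21 is beat (21−1)×2 + 2 = 42 overall.
Running totals: E6 ends at 1, Ab7 ends at 5, C#add9 ends at 9, Abmaj7 ends at 12, Cdim ends at 19, Bbmaj7 ends at 26, Emaj7 ends at 29, Asus4 ends at 32, Dbm7 ends at 35, Bbm ends at 37, Bb7 ends at 39, Abdim ends at 44.
Beat 42 falls within Abdim.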